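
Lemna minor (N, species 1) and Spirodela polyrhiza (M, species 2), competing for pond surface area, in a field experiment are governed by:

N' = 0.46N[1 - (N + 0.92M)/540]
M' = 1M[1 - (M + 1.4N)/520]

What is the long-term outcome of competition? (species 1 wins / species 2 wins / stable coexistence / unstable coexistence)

species 1 excludes species 2

Compare the nullcline intercepts: K1/α12 = 540/0.92 = 587 > K2 = 520; K2/α21 = 520/1.4 = 371 < K1 = 540.
Since the inequalities point opposite ways, species 1 can invade but species 2 cannot.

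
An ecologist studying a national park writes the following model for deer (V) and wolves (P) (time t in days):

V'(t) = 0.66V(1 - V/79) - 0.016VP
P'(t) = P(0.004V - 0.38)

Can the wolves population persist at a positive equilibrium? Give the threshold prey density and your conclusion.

Threshold V = 95; K < 95, so no, the predator goes extinct.

The predator equation gives dP/dt > 0 only when V > 0.38/0.004 = 95.
Without the predator, V → K = 79. Since 79 < 95, the predator cannot invade.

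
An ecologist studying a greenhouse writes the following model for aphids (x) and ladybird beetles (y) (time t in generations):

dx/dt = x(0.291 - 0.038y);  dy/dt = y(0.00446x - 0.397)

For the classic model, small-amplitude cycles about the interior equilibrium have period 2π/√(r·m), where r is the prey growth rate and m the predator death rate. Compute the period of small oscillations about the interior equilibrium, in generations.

T ≈ 18.5 generations

Here r = 0.291 and m = 0.397, so r·m = 0.116.
ω = √0.116 = 0.34 per generation, hence T = 2π/ω ≈ 18.5 generations.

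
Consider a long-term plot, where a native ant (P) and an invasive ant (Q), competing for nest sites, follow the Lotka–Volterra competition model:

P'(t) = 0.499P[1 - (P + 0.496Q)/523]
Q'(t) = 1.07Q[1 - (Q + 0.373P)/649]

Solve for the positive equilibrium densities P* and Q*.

P* ≈ 247, Q* ≈ 557

Setting both brackets to zero gives the nullclines P + 0.496Q = 523 and 0.373P + Q = 649.
Substituting Q = 649 - 0.373P into the first: P(1 - 0.496·0.373) = 523 - 0.496·649.
So P* = 201/0.815 = 247, and then Q* = 649 - 0.373·247 = 557.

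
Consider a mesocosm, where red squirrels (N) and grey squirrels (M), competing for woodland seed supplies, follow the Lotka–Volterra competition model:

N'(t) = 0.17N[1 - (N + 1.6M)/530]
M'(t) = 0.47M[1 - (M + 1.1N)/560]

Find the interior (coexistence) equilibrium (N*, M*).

Setting both brackets to zero gives the nullclines N + 1.6M = 530 and 1.1N + M = 560.
Substituting M = 560 - 1.1N into the first: N(1 - 1.6·1.1) = 530 - 1.6·560.
So N* = -366/-0.76 = 482, and then M* = 560 - 1.1·482 = 30.3.

N* ≈ 482, M* ≈ 30.3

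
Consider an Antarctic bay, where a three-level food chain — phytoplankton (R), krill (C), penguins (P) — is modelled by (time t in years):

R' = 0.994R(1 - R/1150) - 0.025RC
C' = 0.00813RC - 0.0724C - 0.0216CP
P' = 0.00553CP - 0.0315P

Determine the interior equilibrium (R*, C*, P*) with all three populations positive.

From dP/dt = 0: 0.00553C* = 0.0315, so C* = 5.7.
From dR/dt = 0: 0.994(1 - R*/1150) = 0.025·5.7, giving R* = 1150·(1 - 0.143) = 985.
From dC/dt = 0: 0.00813·985 - 0.0724 = 0.0216P*, so P* = 7.94/0.0216 = 367.

R* ≈ 985, C* ≈ 5.7, P* ≈ 367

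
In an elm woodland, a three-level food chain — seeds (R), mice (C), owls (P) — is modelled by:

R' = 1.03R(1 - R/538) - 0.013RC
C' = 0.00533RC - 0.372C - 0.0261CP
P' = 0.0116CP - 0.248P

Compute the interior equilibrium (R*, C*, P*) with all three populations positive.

From dP/dt = 0: 0.0116C* = 0.248, so C* = 21.4.
From dR/dt = 0: 1.03(1 - R*/538) = 0.013·21.4, giving R* = 538·(1 - 0.27) = 393.
From dC/dt = 0: 0.00533·393 - 0.372 = 0.0261P*, so P* = 1.72/0.0261 = 66.

R* ≈ 393, C* ≈ 21.4, P* ≈ 66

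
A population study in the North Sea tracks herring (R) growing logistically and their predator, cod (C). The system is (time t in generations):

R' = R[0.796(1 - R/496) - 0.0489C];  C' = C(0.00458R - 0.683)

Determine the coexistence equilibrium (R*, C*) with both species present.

From dC/dt = 0 with C > 0: 0.00458R* = 0.683, so R* = 149.
Substitute into dR/dt = 0: 0.796(1 - 149/496) = 0.0489C*.
The bracket is 0.699, giving C* = 0.557/0.0489 = 11.4.

R* ≈ 149, C* ≈ 11.4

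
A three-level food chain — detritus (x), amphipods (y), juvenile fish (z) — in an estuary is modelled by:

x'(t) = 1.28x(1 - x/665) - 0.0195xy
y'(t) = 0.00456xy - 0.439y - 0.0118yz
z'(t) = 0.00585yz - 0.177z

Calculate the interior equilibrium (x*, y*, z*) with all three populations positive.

x* ≈ 358, y* ≈ 30.3, z* ≈ 101

From dz/dt = 0: 0.00585y* = 0.177, so y* = 30.3.
From dx/dt = 0: 1.28(1 - x*/665) = 0.0195·30.3, giving x* = 665·(1 - 0.461) = 358.
From dy/dt = 0: 0.00456·358 - 0.439 = 0.0118z*, so z* = 1.2/0.0118 = 101.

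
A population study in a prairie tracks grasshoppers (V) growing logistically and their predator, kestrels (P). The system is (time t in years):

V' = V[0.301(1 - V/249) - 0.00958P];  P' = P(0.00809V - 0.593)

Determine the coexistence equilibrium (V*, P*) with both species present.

From dP/dt = 0 with P > 0: 0.00809V* = 0.593, so V* = 73.3.
Substitute into dV/dt = 0: 0.301(1 - 73.3/249) = 0.00958P*.
The bracket is 0.706, giving P* = 0.212/0.00958 = 22.2.

V* ≈ 73.3, P* ≈ 22.2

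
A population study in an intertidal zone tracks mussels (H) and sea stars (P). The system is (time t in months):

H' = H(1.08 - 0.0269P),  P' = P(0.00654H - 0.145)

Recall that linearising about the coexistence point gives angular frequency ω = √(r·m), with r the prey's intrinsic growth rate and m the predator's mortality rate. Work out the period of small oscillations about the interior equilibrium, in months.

Here r = 1.08 and m = 0.145, so r·m = 0.157.
ω = √0.157 = 0.396 per month, hence T = 2π/ω ≈ 15.9 months.

T ≈ 15.9 months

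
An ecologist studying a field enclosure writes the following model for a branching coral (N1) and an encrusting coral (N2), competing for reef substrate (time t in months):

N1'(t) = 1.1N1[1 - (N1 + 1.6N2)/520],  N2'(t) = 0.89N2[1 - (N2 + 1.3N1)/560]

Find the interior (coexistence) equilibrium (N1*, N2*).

N1* ≈ 348, N2* ≈ 107

Setting both brackets to zero gives the nullclines N1 + 1.6N2 = 520 and 1.3N1 + N2 = 560.
Substituting N2 = 560 - 1.3N1 into the first: N1(1 - 1.6·1.3) = 520 - 1.6·560.
So N1* = -376/-1.08 = 348, and then N2* = 560 - 1.3·348 = 107.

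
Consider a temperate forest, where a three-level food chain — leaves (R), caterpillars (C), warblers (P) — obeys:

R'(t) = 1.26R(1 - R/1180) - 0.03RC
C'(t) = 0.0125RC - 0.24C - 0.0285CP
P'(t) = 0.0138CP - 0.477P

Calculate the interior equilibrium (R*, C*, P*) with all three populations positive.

From dP/dt = 0: 0.0138C* = 0.477, so C* = 34.6.
From dR/dt = 0: 1.26(1 - R*/1180) = 0.03·34.6, giving R* = 1180·(1 - 0.823) = 209.
From dC/dt = 0: 0.0125·209 - 0.24 = 0.0285P*, so P* = 2.37/0.0285 = 83.2.

R* ≈ 209, C* ≈ 34.6, P* ≈ 83.2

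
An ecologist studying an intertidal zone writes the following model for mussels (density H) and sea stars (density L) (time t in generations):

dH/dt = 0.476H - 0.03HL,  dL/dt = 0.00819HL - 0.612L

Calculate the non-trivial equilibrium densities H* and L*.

H* ≈ 74.7, L* ≈ 15.9

Set dL/dt = 0 with L > 0: 0.00819H - 0.612 = 0, so H* = 0.612/0.00819 = 74.7.
Set dH/dt = 0 with H > 0: 0.476 - 0.03L = 0, so L* = 0.476/0.03 = 15.9.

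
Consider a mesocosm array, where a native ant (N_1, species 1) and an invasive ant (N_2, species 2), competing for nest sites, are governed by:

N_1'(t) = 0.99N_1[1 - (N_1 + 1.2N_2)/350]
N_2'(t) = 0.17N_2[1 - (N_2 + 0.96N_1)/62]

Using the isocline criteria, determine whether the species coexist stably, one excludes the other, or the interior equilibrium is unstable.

species 1 excludes species 2

Compare the nullcline intercepts: K1/α12 = 350/1.2 = 292 > K2 = 62; K2/α21 = 62/0.96 = 64.6 < K1 = 350.
Since the inequalities point opposite ways, species 1 can invade but species 2 cannot.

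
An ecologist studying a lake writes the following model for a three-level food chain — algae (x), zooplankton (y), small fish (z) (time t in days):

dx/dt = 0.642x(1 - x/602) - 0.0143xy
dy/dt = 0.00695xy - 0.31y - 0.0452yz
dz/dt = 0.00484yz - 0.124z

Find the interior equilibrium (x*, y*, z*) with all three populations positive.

x* ≈ 258, y* ≈ 25.6, z* ≈ 32.9

From dz/dt = 0: 0.00484y* = 0.124, so y* = 25.6.
From dx/dt = 0: 0.642(1 - x*/602) = 0.0143·25.6, giving x* = 602·(1 - 0.571) = 258.
From dy/dt = 0: 0.00695·258 - 0.31 = 0.0452z*, so z* = 1.49/0.0452 = 32.9.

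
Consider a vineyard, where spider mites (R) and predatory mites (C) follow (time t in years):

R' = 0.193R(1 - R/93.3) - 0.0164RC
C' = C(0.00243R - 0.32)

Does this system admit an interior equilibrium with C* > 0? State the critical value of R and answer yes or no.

Threshold R = 132; K < 132, so no, the predator goes extinct.

The predator equation gives dC/dt > 0 only when R > 0.32/0.00243 = 132.
Without the predator, R → K = 93.3. Since 93.3 < 132, the predator cannot invade.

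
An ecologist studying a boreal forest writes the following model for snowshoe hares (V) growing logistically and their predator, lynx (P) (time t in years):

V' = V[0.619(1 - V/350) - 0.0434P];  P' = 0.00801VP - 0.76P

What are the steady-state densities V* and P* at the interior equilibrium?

V* ≈ 94.9, P* ≈ 10.4

From dP/dt = 0 with P > 0: 0.00801V* = 0.76, so V* = 94.9.
Substitute into dV/dt = 0: 0.619(1 - 94.9/350) = 0.0434P*.
The bracket is 0.729, giving P* = 0.451/0.0434 = 10.4.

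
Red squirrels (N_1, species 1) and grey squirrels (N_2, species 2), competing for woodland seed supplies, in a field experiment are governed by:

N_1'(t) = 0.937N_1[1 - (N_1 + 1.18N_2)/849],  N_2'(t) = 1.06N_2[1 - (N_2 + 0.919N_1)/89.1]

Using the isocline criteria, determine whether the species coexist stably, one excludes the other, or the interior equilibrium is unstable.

Compare the nullcline intercepts: K1/α12 = 849/1.18 = 719 > K2 = 89.1; K2/α21 = 89.1/0.919 = 97 < K1 = 849.
Since the inequalities point opposite ways, species 1 can invade but species 2 cannot.

species 1 excludes species 2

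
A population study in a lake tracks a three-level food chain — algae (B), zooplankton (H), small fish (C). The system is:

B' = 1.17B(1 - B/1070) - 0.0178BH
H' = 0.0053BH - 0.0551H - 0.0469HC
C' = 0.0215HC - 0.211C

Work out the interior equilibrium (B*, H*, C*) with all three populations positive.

B* ≈ 910, H* ≈ 9.81, C* ≈ 102

From dC/dt = 0: 0.0215H* = 0.211, so H* = 9.81.
From dB/dt = 0: 1.17(1 - B*/1070) = 0.0178·9.81, giving B* = 1070·(1 - 0.149) = 910.
From dH/dt = 0: 0.0053·910 - 0.0551 = 0.0469C*, so C* = 4.77/0.0469 = 102.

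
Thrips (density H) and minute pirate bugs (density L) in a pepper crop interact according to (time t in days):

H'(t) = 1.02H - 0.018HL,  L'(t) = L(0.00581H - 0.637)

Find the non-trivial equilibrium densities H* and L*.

H* ≈ 110, L* ≈ 56.7

Set dL/dt = 0 with L > 0: 0.00581H - 0.637 = 0, so H* = 0.637/0.00581 = 110.
Set dH/dt = 0 with H > 0: 1.02 - 0.018L = 0, so L* = 1.02/0.018 = 56.7.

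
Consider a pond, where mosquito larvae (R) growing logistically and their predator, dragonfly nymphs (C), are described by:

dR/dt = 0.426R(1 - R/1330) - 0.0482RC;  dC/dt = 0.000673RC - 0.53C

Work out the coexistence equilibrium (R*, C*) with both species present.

From dC/dt = 0 with C > 0: 0.000673R* = 0.53, so R* = 788.
Substitute into dR/dt = 0: 0.426(1 - 788/1330) = 0.0482C*.
The bracket is 0.408, giving C* = 0.174/0.0482 = 3.6.

R* ≈ 788, C* ≈ 3.6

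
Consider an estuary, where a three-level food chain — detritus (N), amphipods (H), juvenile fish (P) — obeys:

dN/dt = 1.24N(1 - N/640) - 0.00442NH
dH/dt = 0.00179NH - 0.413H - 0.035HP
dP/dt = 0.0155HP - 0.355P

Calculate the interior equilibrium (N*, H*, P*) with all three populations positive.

From dP/dt = 0: 0.0155H* = 0.355, so H* = 22.9.
From dN/dt = 0: 1.24(1 - N*/640) = 0.00442·22.9, giving N* = 640·(1 - 0.0816) = 588.
From dH/dt = 0: 0.00179·588 - 0.413 = 0.035P*, so P* = 0.639/0.035 = 18.3.

N* ≈ 588, H* ≈ 22.9, P* ≈ 18.3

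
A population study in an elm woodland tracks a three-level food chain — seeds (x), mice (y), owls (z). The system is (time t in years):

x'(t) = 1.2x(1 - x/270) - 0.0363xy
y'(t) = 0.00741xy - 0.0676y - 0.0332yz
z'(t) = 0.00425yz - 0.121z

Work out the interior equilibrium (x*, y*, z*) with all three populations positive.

From dz/dt = 0: 0.00425y* = 0.121, so y* = 28.5.
From dx/dt = 0: 1.2(1 - x*/270) = 0.0363·28.5, giving x* = 270·(1 - 0.861) = 37.5.
From dy/dt = 0: 0.00741·37.5 - 0.0676 = 0.0332z*, so z* = 0.21/0.0332 = 6.33.

x* ≈ 37.5, y* ≈ 28.5, z* ≈ 6.33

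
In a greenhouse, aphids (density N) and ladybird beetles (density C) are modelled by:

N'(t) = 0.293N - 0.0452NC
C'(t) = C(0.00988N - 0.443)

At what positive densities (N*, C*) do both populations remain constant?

N* ≈ 44.8, C* ≈ 6.48

Set dC/dt = 0 with C > 0: 0.00988N - 0.443 = 0, so N* = 0.443/0.00988 = 44.8.
Set dN/dt = 0 with N > 0: 0.293 - 0.0452C = 0, so C* = 0.293/0.0452 = 6.48.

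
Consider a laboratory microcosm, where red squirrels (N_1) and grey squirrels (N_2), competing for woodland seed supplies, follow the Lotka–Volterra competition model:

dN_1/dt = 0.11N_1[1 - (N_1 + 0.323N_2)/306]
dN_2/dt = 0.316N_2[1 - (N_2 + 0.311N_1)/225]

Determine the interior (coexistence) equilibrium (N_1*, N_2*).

N_1* ≈ 259, N_2* ≈ 144

Setting both brackets to zero gives the nullclines N_1 + 0.323N_2 = 306 and 0.311N_1 + N_2 = 225.
Substituting N_2 = 225 - 0.311N_1 into the first: N_1(1 - 0.323·0.311) = 306 - 0.323·225.
So N_1* = 233/0.9 = 259, and then N_2* = 225 - 0.311·259 = 144.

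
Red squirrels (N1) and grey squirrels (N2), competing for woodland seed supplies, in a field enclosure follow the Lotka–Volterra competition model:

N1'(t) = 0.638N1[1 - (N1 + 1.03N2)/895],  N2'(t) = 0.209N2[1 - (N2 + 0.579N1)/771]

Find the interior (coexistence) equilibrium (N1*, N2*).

Setting both brackets to zero gives the nullclines N1 + 1.03N2 = 895 and 0.579N1 + N2 = 771.
Substituting N2 = 771 - 0.579N1 into the first: N1(1 - 1.03·0.579) = 895 - 1.03·771.
So N1* = 101/0.404 = 250, and then N2* = 771 - 0.579·250 = 626.

N1* ≈ 250, N2* ≈ 626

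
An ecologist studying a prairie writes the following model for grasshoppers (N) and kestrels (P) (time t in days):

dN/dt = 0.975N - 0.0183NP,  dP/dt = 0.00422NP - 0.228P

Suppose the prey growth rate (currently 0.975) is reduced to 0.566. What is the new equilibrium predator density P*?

P* ≈ 30.9

At the interior fixed point, setting dN/dt = 0 with N > 0 fixes P* = (prey growth rate)/(NP coefficient) — independent of the other coefficients.
With the change, P* = 0.566/0.0183 = 30.9; it falls from 53.3.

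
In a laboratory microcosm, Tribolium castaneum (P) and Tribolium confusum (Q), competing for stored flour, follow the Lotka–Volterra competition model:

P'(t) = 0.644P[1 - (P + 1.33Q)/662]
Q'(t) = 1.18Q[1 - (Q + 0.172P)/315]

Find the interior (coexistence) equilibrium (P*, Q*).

P* ≈ 315, Q* ≈ 261

Setting both brackets to zero gives the nullclines P + 1.33Q = 662 and 0.172P + Q = 315.
Substituting Q = 315 - 0.172P into the first: P(1 - 1.33·0.172) = 662 - 1.33·315.
So P* = 243/0.771 = 315, and then Q* = 315 - 0.172·315 = 261.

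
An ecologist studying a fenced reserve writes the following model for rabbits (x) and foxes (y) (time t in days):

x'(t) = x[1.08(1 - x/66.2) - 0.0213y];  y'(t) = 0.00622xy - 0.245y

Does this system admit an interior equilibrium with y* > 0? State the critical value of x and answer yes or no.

The predator equation gives dy/dt > 0 only when x > 0.245/0.00622 = 39.4.
Without the predator, x → K = 66.2. Since 66.2 > 39.4, the predator can invade and persist.

Threshold x = 39.4; K > 39.4, so yes, the predator persists.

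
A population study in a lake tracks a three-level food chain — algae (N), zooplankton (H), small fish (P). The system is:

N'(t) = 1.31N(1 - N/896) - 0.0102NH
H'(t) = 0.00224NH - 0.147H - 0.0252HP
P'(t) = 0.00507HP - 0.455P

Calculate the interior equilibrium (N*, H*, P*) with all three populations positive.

From dP/dt = 0: 0.00507H* = 0.455, so H* = 89.7.
From dN/dt = 0: 1.31(1 - N*/896) = 0.0102·89.7, giving N* = 896·(1 - 0.699) = 270.
From dH/dt = 0: 0.00224·270 - 0.147 = 0.0252P*, so P* = 0.458/0.0252 = 18.2.

N* ≈ 270, H* ≈ 89.7, P* ≈ 18.2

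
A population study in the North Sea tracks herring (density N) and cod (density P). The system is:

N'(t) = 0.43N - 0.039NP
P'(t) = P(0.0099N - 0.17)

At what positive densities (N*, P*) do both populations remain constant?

N* ≈ 17.2, P* ≈ 11

Set dP/dt = 0 with P > 0: 0.0099N - 0.17 = 0, so N* = 0.17/0.0099 = 17.2.
Set dN/dt = 0 with N > 0: 0.43 - 0.039P = 0, so P* = 0.43/0.039 = 11.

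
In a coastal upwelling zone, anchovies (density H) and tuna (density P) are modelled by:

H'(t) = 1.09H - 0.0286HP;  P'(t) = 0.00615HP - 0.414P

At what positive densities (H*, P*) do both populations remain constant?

H* ≈ 67.3, P* ≈ 38.1

Set dP/dt = 0 with P > 0: 0.00615H - 0.414 = 0, so H* = 0.414/0.00615 = 67.3.
Set dH/dt = 0 with H > 0: 1.09 - 0.0286P = 0, so P* = 1.09/0.0286 = 38.1.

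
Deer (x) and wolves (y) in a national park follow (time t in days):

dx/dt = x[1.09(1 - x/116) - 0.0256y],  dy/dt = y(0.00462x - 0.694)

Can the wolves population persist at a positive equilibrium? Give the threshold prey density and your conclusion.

Threshold x = 150; K < 150, so no, the predator goes extinct.

The predator equation gives dy/dt > 0 only when x > 0.694/0.00462 = 150.
Without the predator, x → K = 116. Since 116 < 150, the predator cannot invade.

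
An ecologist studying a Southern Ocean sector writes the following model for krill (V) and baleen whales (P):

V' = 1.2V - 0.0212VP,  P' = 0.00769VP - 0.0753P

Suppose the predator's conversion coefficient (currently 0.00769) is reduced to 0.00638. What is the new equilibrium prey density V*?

V* ≈ 11.8

At the interior fixed point, setting dP/dt = 0 with P > 0 fixes V* = (predator death rate)/(VP coefficient) — independent of the other coefficients.
With the change, V* = 0.0753/0.00638 = 11.8; it rises from 9.79.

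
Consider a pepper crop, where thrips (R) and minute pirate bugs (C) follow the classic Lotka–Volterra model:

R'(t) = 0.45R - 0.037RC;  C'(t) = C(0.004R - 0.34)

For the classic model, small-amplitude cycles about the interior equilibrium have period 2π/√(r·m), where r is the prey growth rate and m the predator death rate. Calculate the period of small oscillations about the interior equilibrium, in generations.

Here r = 0.45 and m = 0.34, so r·m = 0.153.
ω = √0.153 = 0.391 per generation, hence T = 2π/ω ≈ 16.1 generations.

T ≈ 16.1 generations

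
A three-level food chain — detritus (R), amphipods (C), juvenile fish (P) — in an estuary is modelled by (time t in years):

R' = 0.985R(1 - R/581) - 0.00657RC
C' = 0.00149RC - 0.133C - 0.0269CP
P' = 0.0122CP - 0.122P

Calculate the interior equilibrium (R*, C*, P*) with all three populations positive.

From dP/dt = 0: 0.0122C* = 0.122, so C* = 10.
From dR/dt = 0: 0.985(1 - R*/581) = 0.00657·10, giving R* = 581·(1 - 0.0667) = 542.
From dC/dt = 0: 0.00149·542 - 0.133 = 0.0269P*, so P* = 0.675/0.0269 = 25.1.

R* ≈ 542, C* ≈ 10, P* ≈ 25.1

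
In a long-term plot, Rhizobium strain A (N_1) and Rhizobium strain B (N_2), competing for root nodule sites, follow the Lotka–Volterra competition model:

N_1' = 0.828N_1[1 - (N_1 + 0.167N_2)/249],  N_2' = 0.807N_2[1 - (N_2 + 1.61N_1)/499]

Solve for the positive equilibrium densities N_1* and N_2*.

N_1* ≈ 227, N_2* ≈ 134

Setting both brackets to zero gives the nullclines N_1 + 0.167N_2 = 249 and 1.61N_1 + N_2 = 499.
Substituting N_2 = 499 - 1.61N_1 into the first: N_1(1 - 0.167·1.61) = 249 - 0.167·499.
So N_1* = 166/0.731 = 227, and then N_2* = 499 - 1.61·227 = 134.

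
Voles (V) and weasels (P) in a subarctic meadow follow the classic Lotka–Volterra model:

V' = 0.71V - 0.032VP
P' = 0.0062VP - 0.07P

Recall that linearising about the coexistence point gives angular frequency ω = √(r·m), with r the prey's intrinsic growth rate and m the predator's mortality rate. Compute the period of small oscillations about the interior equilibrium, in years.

T ≈ 28.2 years

Here r = 0.71 and m = 0.07, so r·m = 0.0497.
ω = √0.0497 = 0.223 per year, hence T = 2π/ω ≈ 28.2 years.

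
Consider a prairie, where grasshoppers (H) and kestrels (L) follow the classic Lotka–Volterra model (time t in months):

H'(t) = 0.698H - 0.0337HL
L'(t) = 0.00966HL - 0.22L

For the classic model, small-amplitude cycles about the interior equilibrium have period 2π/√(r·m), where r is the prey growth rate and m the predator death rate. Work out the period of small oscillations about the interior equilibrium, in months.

T ≈ 16 months

Here r = 0.698 and m = 0.22, so r·m = 0.154.
ω = √0.154 = 0.392 per month, hence T = 2π/ω ≈ 16 months.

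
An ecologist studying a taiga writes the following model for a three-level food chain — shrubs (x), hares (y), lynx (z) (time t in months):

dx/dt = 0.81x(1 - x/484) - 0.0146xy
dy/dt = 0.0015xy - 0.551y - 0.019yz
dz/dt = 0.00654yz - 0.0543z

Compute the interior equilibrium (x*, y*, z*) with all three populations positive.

x* ≈ 412, y* ≈ 8.3, z* ≈ 3.49

From dz/dt = 0: 0.00654y* = 0.0543, so y* = 8.3.
From dx/dt = 0: 0.81(1 - x*/484) = 0.0146·8.3, giving x* = 484·(1 - 0.15) = 412.
From dy/dt = 0: 0.0015·412 - 0.551 = 0.019z*, so z* = 0.0664/0.019 = 3.49.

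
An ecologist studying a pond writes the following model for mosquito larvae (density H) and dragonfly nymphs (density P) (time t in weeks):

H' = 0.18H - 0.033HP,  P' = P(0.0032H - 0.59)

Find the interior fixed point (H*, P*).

Set dP/dt = 0 with P > 0: 0.0032H - 0.59 = 0, so H* = 0.59/0.0032 = 184.
Set dH/dt = 0 with H > 0: 0.18 - 0.033P = 0, so P* = 0.18/0.033 = 5.45.

H* ≈ 184, P* ≈ 5.45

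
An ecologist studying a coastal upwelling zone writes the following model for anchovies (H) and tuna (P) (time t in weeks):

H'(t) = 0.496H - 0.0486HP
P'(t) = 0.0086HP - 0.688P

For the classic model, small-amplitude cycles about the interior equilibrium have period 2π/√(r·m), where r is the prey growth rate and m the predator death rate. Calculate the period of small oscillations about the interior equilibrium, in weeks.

T ≈ 10.8 weeks

Here r = 0.496 and m = 0.688, so r·m = 0.341.
ω = √0.341 = 0.584 per week, hence T = 2π/ω ≈ 10.8 weeks.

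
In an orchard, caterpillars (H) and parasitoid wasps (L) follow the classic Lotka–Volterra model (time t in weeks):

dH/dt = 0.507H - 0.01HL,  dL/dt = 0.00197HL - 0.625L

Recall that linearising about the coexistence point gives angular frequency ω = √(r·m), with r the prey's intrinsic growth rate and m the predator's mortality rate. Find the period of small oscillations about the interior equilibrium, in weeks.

Here r = 0.507 and m = 0.625, so r·m = 0.317.
ω = √0.317 = 0.563 per week, hence T = 2π/ω ≈ 11.2 weeks.

T ≈ 11.2 weeks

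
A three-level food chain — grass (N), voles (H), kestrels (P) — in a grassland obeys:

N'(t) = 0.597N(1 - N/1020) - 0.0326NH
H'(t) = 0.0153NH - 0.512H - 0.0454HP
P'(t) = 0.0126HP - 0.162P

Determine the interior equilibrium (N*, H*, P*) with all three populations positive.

From dP/dt = 0: 0.0126H* = 0.162, so H* = 12.9.
From dN/dt = 0: 0.597(1 - N*/1020) = 0.0326·12.9, giving N* = 1020·(1 - 0.702) = 304.
From dH/dt = 0: 0.0153·304 - 0.512 = 0.0454P*, so P* = 4.14/0.0454 = 91.1.

N* ≈ 304, H* ≈ 12.9, P* ≈ 91.1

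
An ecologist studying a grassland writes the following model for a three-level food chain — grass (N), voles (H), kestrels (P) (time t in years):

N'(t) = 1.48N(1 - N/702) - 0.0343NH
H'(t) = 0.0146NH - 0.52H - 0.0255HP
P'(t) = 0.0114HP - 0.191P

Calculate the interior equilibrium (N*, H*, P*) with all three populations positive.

N* ≈ 429, H* ≈ 16.8, P* ≈ 225

From dP/dt = 0: 0.0114H* = 0.191, so H* = 16.8.
From dN/dt = 0: 1.48(1 - N*/702) = 0.0343·16.8, giving N* = 702·(1 - 0.388) = 429.
From dH/dt = 0: 0.0146·429 - 0.52 = 0.0255P*, so P* = 5.75/0.0255 = 225.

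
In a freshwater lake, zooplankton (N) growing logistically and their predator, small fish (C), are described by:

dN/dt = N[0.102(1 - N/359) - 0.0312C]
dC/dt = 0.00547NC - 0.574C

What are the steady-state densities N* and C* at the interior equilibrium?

N* ≈ 105, C* ≈ 2.31

From dC/dt = 0 with C > 0: 0.00547N* = 0.574, so N* = 105.
Substitute into dN/dt = 0: 0.102(1 - 105/359) = 0.0312C*.
The bracket is 0.708, giving C* = 0.0722/0.0312 = 2.31.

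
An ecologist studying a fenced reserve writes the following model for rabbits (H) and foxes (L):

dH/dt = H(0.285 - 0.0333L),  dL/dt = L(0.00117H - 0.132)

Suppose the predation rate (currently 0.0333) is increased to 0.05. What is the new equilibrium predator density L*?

L* ≈ 5.7

At the interior fixed point, setting dH/dt = 0 with H > 0 fixes L* = (prey growth rate)/(HL coefficient) — independent of the other coefficients.
With the change, L* = 0.285/0.05 = 5.7; it falls from 8.56.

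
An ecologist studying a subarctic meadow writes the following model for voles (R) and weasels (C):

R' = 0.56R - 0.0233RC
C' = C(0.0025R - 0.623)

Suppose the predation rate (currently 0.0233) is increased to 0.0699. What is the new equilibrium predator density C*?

C* ≈ 8.01

At the interior fixed point, setting dR/dt = 0 with R > 0 fixes C* = (prey growth rate)/(RC coefficient) — independent of the other coefficients.
With the change, C* = 0.56/0.0699 = 8.01; it falls from 24.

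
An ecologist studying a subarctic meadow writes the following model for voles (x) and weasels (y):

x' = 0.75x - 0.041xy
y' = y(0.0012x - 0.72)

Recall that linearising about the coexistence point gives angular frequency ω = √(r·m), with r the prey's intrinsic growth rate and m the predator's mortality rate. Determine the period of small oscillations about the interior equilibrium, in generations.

T ≈ 8.55 generations

Here r = 0.75 and m = 0.72, so r·m = 0.54.
ω = √0.54 = 0.735 per generation, hence T = 2π/ω ≈ 8.55 generations.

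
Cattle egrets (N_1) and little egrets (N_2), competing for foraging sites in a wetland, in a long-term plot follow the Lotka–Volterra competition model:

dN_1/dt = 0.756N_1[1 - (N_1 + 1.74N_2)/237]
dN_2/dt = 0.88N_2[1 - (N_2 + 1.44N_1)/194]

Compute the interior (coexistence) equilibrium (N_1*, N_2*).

Setting both brackets to zero gives the nullclines N_1 + 1.74N_2 = 237 and 1.44N_1 + N_2 = 194.
Substituting N_2 = 194 - 1.44N_1 into the first: N_1(1 - 1.74·1.44) = 237 - 1.74·194.
So N_1* = -101/-1.51 = 66.8, and then N_2* = 194 - 1.44·66.8 = 97.8.

N_1* ≈ 66.8, N_2* ≈ 97.8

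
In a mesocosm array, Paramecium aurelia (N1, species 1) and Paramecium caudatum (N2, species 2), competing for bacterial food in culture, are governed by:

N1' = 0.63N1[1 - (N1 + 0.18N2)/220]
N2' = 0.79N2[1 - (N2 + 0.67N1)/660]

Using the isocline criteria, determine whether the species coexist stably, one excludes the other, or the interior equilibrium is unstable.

stable coexistence

Compare the nullcline intercepts: K1/α12 = 220/0.18 = 1220 > K2 = 660; K2/α21 = 660/0.67 = 985 > K1 = 220.
Since both inequalities hold, each species can invade when rare, so the interior equilibrium is stable.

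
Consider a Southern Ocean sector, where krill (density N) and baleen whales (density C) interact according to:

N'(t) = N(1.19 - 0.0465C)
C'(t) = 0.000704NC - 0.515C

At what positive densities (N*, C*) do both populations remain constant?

Set dC/dt = 0 with C > 0: 0.000704N - 0.515 = 0, so N* = 0.515/0.000704 = 732.
Set dN/dt = 0 with N > 0: 1.19 - 0.0465C = 0, so C* = 1.19/0.0465 = 25.6.

N* ≈ 732, C* ≈ 25.6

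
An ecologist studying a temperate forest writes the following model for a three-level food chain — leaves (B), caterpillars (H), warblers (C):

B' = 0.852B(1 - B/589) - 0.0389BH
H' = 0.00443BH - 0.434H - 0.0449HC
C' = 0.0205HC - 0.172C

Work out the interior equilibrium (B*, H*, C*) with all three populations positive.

From dC/dt = 0: 0.0205H* = 0.172, so H* = 8.39.
From dB/dt = 0: 0.852(1 - B*/589) = 0.0389·8.39, giving B* = 589·(1 - 0.383) = 363.
From dH/dt = 0: 0.00443·363 - 0.434 = 0.0449C*, so C* = 1.18/0.0449 = 26.2.

B* ≈ 363, H* ≈ 8.39, C* ≈ 26.2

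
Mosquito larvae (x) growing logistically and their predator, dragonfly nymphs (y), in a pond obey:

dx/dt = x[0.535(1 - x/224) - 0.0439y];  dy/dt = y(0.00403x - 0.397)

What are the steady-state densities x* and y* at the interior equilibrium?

From dy/dt = 0 with y > 0: 0.00403x* = 0.397, so x* = 98.5.
Substitute into dx/dt = 0: 0.535(1 - 98.5/224) = 0.0439y*.
The bracket is 0.56, giving y* = 0.3/0.0439 = 6.83.

x* ≈ 98.5, y* ≈ 6.83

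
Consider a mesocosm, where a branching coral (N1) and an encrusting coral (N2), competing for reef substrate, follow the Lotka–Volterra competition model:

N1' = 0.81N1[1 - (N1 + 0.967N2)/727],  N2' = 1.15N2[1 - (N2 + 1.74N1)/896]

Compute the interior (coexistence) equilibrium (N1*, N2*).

Setting both brackets to zero gives the nullclines N1 + 0.967N2 = 727 and 1.74N1 + N2 = 896.
Substituting N2 = 896 - 1.74N1 into the first: N1(1 - 0.967·1.74) = 727 - 0.967·896.
So N1* = -139/-0.683 = 204, and then N2* = 896 - 1.74·204 = 541.

N1* ≈ 204, N2* ≈ 541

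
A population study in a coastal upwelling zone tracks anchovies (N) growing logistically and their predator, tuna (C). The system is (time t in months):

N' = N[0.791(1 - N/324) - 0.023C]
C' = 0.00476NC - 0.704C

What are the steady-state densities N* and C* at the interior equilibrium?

N* ≈ 148, C* ≈ 18.7

From dC/dt = 0 with C > 0: 0.00476N* = 0.704, so N* = 148.
Substitute into dN/dt = 0: 0.791(1 - 148/324) = 0.023C*.
The bracket is 0.544, giving C* = 0.43/0.023 = 18.7.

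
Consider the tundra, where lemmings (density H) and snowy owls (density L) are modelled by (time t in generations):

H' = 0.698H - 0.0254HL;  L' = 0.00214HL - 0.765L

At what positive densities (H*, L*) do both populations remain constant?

H* ≈ 357, L* ≈ 27.5

Set dL/dt = 0 with L > 0: 0.00214H - 0.765 = 0, so H* = 0.765/0.00214 = 357.
Set dH/dt = 0 with H > 0: 0.698 - 0.0254L = 0, so L* = 0.698/0.0254 = 27.5.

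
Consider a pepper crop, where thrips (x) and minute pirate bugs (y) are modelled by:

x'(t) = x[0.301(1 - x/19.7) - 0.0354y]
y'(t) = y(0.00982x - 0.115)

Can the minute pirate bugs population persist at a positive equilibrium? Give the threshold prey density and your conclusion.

The predator equation gives dy/dt > 0 only when x > 0.115/0.00982 = 11.7.
Without the predator, x → K = 19.7. Since 19.7 > 11.7, the predator can invade and persist.

Threshold x = 11.7; K > 11.7, so yes, the predator persists.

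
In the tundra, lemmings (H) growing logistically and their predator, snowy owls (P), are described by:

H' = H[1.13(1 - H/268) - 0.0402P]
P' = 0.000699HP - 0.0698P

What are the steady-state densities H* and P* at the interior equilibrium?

From dP/dt = 0 with P > 0: 0.000699H* = 0.0698, so H* = 99.9.
Substitute into dH/dt = 0: 1.13(1 - 99.9/268) = 0.0402P*.
The bracket is 0.627, giving P* = 0.709/0.0402 = 17.6.

H* ≈ 99.9, P* ≈ 17.6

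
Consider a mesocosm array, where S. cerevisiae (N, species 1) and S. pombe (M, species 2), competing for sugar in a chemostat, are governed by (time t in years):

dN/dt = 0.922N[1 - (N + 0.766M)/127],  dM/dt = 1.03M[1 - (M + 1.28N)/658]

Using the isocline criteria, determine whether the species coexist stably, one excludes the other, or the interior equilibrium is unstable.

Compare the nullcline intercepts: K1/α12 = 127/0.766 = 166 < K2 = 658; K2/α21 = 658/1.28 = 514 > K1 = 127.
Since the inequalities point opposite ways, species 2 can invade but species 1 cannot.

species 2 excludes species 1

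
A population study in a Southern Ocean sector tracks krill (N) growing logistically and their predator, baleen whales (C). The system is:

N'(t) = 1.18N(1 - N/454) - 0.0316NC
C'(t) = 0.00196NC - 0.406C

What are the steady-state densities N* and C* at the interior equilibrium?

N* ≈ 207, C* ≈ 20.3

From dC/dt = 0 with C > 0: 0.00196N* = 0.406, so N* = 207.
Substitute into dN/dt = 0: 1.18(1 - 207/454) = 0.0316C*.
The bracket is 0.544, giving C* = 0.642/0.0316 = 20.3.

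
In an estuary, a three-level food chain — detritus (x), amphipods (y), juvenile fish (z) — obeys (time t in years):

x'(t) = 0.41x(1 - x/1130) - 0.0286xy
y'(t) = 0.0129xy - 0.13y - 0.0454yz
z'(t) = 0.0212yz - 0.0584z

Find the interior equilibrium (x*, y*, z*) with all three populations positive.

From dz/dt = 0: 0.0212y* = 0.0584, so y* = 2.75.
From dx/dt = 0: 0.41(1 - x*/1130) = 0.0286·2.75, giving x* = 1130·(1 - 0.192) = 913.
From dy/dt = 0: 0.0129·913 - 0.13 = 0.0454z*, so z* = 11.6/0.0454 = 257.

x* ≈ 913, y* ≈ 2.75, z* ≈ 257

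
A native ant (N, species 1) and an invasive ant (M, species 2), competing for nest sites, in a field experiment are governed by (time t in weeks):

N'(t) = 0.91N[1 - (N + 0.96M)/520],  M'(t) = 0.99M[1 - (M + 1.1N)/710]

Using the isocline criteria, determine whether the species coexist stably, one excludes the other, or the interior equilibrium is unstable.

species 2 excludes species 1

Compare the nullcline intercepts: K1/α12 = 520/0.96 = 542 < K2 = 710; K2/α21 = 710/1.1 = 645 > K1 = 520.
Since the inequalities point opposite ways, species 2 can invade but species 1 cannot.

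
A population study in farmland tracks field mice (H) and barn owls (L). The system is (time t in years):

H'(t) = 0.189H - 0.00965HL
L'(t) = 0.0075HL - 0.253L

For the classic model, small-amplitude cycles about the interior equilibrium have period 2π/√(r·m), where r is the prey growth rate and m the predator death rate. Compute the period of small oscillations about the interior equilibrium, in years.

Here r = 0.189 and m = 0.253, so r·m = 0.0478.
ω = √0.0478 = 0.219 per year, hence T = 2π/ω ≈ 28.7 years.

T ≈ 28.7 years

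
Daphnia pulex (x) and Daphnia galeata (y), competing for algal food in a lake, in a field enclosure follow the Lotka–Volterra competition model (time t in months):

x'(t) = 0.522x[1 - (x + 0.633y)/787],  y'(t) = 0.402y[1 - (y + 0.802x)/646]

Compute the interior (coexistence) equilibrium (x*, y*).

Setting both brackets to zero gives the nullclines x + 0.633y = 787 and 0.802x + y = 646.
Substituting y = 646 - 0.802x into the first: x(1 - 0.633·0.802) = 787 - 0.633·646.
So x* = 378/0.492 = 768, and then y* = 646 - 0.802·768 = 30.1.

x* ≈ 768, y* ≈ 30.1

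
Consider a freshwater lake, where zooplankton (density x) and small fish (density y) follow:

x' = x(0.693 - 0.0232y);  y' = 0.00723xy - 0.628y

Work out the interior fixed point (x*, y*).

x* ≈ 86.9, y* ≈ 29.9

Set dy/dt = 0 with y > 0: 0.00723x - 0.628 = 0, so x* = 0.628/0.00723 = 86.9.
Set dx/dt = 0 with x > 0: 0.693 - 0.0232y = 0, so y* = 0.693/0.0232 = 29.9.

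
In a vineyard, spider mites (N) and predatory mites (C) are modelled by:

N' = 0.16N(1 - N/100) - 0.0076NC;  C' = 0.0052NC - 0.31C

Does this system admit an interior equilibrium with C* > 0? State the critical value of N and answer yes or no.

Threshold N = 59.6; K > 59.6, so yes, the predator persists.

The predator equation gives dC/dt > 0 only when N > 0.31/0.0052 = 59.6.
Without the predator, N → K = 100. Since 100 > 59.6, the predator can invade and persist.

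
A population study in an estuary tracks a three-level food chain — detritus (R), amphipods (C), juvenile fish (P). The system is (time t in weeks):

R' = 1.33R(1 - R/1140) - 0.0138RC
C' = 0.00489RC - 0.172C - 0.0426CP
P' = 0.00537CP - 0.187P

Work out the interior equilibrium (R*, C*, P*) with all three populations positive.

From dP/dt = 0: 0.00537C* = 0.187, so C* = 34.8.
From dR/dt = 0: 1.33(1 - R*/1140) = 0.0138·34.8, giving R* = 1140·(1 - 0.361) = 728.
From dC/dt = 0: 0.00489·728 - 0.172 = 0.0426P*, so P* = 3.39/0.0426 = 79.5.

R* ≈ 728, C* ≈ 34.8, P* ≈ 79.5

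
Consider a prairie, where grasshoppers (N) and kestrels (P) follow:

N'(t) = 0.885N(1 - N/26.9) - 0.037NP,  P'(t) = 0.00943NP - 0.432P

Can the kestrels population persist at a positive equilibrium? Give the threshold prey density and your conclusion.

The predator equation gives dP/dt > 0 only when N > 0.432/0.00943 = 45.8.
Without the predator, N → K = 26.9. Since 26.9 < 45.8, the predator cannot invade.

Threshold N = 45.8; K < 45.8, so no, the predator goes extinct.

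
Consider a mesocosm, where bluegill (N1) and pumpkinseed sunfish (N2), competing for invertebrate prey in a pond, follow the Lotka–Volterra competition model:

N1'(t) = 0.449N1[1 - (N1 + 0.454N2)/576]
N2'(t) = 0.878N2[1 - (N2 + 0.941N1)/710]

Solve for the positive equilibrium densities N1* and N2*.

N1* ≈ 443, N2* ≈ 293

Setting both brackets to zero gives the nullclines N1 + 0.454N2 = 576 and 0.941N1 + N2 = 710.
Substituting N2 = 710 - 0.941N1 into the first: N1(1 - 0.454·0.941) = 576 - 0.454·710.
So N1* = 254/0.573 = 443, and then N2* = 710 - 0.941·443 = 293.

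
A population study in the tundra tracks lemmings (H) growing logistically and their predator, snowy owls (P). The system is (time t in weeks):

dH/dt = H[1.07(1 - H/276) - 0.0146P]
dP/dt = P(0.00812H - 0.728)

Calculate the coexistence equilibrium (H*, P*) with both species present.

H* ≈ 89.7, P* ≈ 49.5

From dP/dt = 0 with P > 0: 0.00812H* = 0.728, so H* = 89.7.
Substitute into dH/dt = 0: 1.07(1 - 89.7/276) = 0.0146P*.
The bracket is 0.675, giving P* = 0.722/0.0146 = 49.5.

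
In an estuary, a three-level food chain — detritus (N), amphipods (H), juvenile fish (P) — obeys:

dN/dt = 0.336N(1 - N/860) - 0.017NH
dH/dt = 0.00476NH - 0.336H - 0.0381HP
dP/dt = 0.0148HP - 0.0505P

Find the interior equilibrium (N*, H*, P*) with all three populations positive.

N* ≈ 712, H* ≈ 3.41, P* ≈ 80.1

From dP/dt = 0: 0.0148H* = 0.0505, so H* = 3.41.
From dN/dt = 0: 0.336(1 - N*/860) = 0.017·3.41, giving N* = 860·(1 - 0.173) = 712.
From dH/dt = 0: 0.00476·712 - 0.336 = 0.0381P*, so P* = 3.05/0.0381 = 80.1.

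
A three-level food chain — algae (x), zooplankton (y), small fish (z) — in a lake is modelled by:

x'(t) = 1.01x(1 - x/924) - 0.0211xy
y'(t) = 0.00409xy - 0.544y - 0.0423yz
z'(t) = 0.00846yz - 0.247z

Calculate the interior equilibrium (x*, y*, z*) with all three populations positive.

From dz/dt = 0: 0.00846y* = 0.247, so y* = 29.2.
From dx/dt = 0: 1.01(1 - x*/924) = 0.0211·29.2, giving x* = 924·(1 - 0.61) = 360.
From dy/dt = 0: 0.00409·360 - 0.544 = 0.0423z*, so z* = 0.93/0.0423 = 22.

x* ≈ 360, y* ≈ 29.2, z* ≈ 22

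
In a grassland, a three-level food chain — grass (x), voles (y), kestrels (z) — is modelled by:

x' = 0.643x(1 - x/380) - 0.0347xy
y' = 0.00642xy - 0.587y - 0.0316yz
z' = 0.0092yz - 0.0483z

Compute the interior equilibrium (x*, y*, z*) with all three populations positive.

From dz/dt = 0: 0.0092y* = 0.0483, so y* = 5.25.
From dx/dt = 0: 0.643(1 - x*/380) = 0.0347·5.25, giving x* = 380·(1 - 0.283) = 272.
From dy/dt = 0: 0.00642·272 - 0.587 = 0.0316z*, so z* = 1.16/0.0316 = 36.8.

x* ≈ 272, y* ≈ 5.25, z* ≈ 36.8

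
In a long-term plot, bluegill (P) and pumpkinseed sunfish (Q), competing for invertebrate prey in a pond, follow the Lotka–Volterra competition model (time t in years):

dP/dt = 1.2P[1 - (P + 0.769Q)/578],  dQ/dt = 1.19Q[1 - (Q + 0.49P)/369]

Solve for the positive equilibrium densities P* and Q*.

Setting both brackets to zero gives the nullclines P + 0.769Q = 578 and 0.49P + Q = 369.
Substituting Q = 369 - 0.49P into the first: P(1 - 0.769·0.49) = 578 - 0.769·369.
So P* = 294/0.623 = 472, and then Q* = 369 - 0.49·472 = 138.

P* ≈ 472, Q* ≈ 138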